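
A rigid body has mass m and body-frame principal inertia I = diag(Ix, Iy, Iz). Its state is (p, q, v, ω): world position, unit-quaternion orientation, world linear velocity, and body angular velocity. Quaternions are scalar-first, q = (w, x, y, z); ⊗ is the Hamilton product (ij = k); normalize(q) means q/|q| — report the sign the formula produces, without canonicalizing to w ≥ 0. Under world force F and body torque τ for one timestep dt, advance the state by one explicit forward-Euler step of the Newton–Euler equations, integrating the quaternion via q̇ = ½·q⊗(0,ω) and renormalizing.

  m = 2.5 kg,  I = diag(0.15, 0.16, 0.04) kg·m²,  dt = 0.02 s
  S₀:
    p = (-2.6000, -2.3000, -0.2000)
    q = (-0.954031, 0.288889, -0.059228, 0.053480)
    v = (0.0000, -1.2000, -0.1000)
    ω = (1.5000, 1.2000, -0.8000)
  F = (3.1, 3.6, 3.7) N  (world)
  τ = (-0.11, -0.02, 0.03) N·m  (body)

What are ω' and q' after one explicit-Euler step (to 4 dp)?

(τ − ω×Iω)/I = (-1.5013, 0.7000, 0.3000)
ω' = ω + α·dt = (1.4700, 1.2140, -0.7940)
Hamilton product q⊗(0,ω) = (-0.3194759, -1.4478401, -0.8335060, 1.1987336)
q + ½dt·q⊗(0,ω), renormalized = (-0.9570, 0.2744, -0.0675, 0.0655)

ω' = (1.4700, 1.2140, -0.7940)
q' = (-0.9570, 0.2744, -0.0675, 0.0655)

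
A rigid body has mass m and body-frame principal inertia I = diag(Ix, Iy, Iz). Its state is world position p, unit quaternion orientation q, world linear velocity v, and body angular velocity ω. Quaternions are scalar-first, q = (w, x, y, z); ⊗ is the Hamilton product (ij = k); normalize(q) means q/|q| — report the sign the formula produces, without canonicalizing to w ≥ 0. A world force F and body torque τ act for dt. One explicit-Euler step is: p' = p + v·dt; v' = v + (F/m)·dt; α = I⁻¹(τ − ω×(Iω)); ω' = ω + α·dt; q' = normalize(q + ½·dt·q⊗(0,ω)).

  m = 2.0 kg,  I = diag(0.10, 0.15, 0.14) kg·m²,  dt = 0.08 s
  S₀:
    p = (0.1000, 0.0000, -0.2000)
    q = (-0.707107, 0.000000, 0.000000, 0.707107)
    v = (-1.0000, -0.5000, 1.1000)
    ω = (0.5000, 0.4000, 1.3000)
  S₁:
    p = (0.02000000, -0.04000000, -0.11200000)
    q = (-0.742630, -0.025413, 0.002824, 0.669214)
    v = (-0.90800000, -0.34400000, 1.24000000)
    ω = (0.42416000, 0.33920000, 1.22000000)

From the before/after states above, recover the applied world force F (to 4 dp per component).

v₁ − v₀ = (0.09200000, 0.15600000, 0.14000000)
F = m·Δv/dt = (2.3000, 3.9000, 3.5000)

F = (2.3000, 3.9000, 3.5000)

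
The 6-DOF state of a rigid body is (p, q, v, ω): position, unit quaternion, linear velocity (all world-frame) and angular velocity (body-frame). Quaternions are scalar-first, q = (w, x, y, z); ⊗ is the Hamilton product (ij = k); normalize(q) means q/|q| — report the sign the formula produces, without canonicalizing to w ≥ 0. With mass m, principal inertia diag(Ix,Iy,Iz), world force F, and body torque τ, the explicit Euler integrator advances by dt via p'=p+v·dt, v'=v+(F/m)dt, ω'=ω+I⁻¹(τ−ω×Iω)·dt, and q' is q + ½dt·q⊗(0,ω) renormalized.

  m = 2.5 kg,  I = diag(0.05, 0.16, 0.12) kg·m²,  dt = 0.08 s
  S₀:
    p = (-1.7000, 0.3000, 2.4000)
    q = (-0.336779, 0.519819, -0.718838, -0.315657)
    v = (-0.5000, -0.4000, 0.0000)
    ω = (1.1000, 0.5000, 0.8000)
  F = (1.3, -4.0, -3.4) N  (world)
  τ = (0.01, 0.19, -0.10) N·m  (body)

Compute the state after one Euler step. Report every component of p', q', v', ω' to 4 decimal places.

p' = (-1.7400, 0.2680, 2.4000)
q' = (-0.3346, 0.4875, -0.7548, -0.2839)
v' = (-0.4584, -0.5280, -0.1088)
ω' = (1.1416, 0.6258, 0.6930)

p' = p + v·dt = (-1.7400, 0.2680, 2.4000)
new velocity v' = (-0.4584, -0.5280, -0.1088)
(τ − ω×Iω)/I = (0.5200, 1.5725, -1.3375)
ω + α·dt = (1.1416, 0.6258, 0.6930)
Hamilton product q⊗(0,ω) = (0.0401437, -0.7876988, -0.9314674, 0.7812081)
q' = normalize(q + ½dt·q⊗(0,ω)) = (-0.3346, 0.4875, -0.7548, -0.2839)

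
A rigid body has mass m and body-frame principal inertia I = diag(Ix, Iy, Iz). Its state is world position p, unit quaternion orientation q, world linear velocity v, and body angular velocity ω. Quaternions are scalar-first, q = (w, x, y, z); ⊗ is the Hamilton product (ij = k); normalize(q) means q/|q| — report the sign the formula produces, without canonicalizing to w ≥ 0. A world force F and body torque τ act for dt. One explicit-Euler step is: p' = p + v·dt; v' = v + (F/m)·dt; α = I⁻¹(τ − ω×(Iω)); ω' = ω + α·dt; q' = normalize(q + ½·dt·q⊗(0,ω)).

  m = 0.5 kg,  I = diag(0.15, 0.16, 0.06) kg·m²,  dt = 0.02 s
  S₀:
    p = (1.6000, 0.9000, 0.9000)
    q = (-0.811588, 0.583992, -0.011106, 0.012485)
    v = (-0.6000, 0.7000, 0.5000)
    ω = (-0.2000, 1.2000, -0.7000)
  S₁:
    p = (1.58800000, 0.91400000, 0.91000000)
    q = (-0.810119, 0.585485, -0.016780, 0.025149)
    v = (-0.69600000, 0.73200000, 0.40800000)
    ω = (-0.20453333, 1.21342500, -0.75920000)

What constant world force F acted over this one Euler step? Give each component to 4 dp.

Δv = v₁−v₀ = (-0.09600000, 0.03200000, -0.09200000)
F = m·Δv/dt = (-2.4000, 0.8000, -2.3000)

F = (-2.4000, 0.8000, -2.3000)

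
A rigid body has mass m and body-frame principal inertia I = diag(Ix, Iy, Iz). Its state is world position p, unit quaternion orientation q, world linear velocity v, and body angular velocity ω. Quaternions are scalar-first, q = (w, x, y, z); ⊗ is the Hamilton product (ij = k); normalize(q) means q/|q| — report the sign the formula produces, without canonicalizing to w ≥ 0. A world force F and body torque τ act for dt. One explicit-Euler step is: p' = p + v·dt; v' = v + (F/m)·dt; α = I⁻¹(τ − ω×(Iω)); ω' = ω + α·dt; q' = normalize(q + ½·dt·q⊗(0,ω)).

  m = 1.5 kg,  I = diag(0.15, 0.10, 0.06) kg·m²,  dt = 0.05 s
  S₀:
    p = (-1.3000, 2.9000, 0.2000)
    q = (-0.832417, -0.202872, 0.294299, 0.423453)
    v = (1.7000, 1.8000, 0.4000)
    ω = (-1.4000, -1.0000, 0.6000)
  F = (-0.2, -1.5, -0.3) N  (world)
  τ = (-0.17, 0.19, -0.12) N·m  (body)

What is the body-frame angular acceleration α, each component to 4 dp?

α = (-1.2933, 2.6560, -0.8333)

gyro term ω×Iω = (0.0240, -0.0756, -0.0700)
angular accel α = (-1.2933, 2.6560, -0.8333)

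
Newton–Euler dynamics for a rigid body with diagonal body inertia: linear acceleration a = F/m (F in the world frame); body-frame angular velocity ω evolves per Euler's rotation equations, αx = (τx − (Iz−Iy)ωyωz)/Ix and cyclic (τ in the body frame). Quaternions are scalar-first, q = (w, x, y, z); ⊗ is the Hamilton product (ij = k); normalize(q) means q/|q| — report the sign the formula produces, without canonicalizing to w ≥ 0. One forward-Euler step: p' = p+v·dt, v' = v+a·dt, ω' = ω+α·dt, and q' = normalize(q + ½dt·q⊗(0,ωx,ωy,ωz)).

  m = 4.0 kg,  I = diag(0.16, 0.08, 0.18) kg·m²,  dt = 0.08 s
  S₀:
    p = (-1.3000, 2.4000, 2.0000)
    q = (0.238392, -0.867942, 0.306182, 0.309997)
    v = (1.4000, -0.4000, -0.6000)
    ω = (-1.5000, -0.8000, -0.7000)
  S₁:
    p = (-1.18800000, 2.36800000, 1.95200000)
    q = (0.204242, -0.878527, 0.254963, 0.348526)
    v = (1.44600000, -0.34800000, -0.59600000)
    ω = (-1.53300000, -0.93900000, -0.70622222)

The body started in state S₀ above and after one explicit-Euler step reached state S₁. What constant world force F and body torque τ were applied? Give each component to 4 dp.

F = (2.3000, 2.6000, 0.2000)
τ = (-0.0100, -0.1600, -0.1100)

Δv = v₁−v₀ = (0.04600000, 0.05200000, 0.00400000)
m·(v₁−v₀)/dt = (2.3000, 2.6000, 0.2000)
rate change Δω = (-0.03300000, -0.13900000, -0.00622222)
precession coupling = (0.0560, -0.0210, -0.0960)
τ = I·(Δω/dt) + ω₀×(Iω₀) = (-0.0100, -0.1600, -0.1100)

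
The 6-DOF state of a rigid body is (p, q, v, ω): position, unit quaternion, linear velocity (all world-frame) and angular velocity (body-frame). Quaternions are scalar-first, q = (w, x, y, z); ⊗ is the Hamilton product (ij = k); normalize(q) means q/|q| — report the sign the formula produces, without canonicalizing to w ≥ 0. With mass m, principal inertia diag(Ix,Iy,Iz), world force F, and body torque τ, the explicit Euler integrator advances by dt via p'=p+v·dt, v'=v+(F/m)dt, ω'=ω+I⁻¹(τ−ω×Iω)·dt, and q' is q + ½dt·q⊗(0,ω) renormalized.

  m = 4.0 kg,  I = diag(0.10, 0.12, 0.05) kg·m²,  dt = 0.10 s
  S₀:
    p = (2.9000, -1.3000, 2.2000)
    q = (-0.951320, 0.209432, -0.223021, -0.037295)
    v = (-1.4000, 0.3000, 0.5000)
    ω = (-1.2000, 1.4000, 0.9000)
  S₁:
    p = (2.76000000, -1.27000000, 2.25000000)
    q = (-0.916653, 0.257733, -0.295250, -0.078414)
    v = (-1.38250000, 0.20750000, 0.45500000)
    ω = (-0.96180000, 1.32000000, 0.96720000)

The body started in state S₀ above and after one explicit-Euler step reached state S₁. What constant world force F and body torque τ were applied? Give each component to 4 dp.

F = (0.7000, -3.7000, -1.8000)
τ = (0.1500, -0.1500, 0.0000)

ω₁ − ω₀ = (0.23820000, -0.08000000, 0.06720000)
precession coupling = (-0.0882, -0.0540, -0.0336)
applied torque τ = (0.1500, -0.1500, 0.0000)
velocity change Δv = (0.01750000, -0.09250000, -0.04500000)
F = m·Δv/dt = (0.7000, -3.7000, -1.8000)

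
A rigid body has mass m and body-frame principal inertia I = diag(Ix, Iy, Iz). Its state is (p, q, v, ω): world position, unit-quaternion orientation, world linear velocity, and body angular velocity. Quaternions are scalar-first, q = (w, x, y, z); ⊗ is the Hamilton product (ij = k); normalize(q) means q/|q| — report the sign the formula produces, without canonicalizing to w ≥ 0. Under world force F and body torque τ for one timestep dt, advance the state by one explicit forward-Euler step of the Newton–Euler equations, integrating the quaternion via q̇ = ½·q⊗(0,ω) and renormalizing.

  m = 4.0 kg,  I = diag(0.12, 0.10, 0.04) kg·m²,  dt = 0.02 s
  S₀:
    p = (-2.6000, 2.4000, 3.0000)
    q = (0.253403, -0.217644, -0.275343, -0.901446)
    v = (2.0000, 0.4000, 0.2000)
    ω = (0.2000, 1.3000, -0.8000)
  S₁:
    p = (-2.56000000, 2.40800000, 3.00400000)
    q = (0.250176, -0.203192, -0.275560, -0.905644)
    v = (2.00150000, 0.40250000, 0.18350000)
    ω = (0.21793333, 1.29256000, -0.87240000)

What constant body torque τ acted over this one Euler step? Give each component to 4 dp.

τ = (0.1700, -0.0500, -0.1500)

rate change Δω = (0.01793333, -0.00744000, -0.07240000)
τ = I·(Δω/dt) + ω₀×(Iω₀) = (0.1700, -0.0500, -0.1500)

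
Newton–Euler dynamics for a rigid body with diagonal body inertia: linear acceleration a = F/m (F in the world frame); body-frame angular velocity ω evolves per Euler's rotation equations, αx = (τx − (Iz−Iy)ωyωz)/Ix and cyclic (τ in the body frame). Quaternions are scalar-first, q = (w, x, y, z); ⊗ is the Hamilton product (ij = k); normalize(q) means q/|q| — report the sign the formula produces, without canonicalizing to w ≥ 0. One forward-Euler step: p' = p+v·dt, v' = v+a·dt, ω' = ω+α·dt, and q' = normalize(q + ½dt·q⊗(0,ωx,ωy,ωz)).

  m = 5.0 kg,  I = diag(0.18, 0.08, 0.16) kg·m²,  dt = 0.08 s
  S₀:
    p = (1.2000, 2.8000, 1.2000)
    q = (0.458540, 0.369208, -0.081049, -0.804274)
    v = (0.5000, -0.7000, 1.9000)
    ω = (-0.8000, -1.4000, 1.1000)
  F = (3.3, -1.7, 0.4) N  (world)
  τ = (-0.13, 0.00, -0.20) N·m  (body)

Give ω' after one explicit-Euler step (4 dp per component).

ω' = (-0.8030, -1.3824, 1.0560)

(τ − ω×Iω)/I = (-0.0378, 0.2200, -0.5500)
new body rate ω' = (-0.8030, -1.3824, 1.0560)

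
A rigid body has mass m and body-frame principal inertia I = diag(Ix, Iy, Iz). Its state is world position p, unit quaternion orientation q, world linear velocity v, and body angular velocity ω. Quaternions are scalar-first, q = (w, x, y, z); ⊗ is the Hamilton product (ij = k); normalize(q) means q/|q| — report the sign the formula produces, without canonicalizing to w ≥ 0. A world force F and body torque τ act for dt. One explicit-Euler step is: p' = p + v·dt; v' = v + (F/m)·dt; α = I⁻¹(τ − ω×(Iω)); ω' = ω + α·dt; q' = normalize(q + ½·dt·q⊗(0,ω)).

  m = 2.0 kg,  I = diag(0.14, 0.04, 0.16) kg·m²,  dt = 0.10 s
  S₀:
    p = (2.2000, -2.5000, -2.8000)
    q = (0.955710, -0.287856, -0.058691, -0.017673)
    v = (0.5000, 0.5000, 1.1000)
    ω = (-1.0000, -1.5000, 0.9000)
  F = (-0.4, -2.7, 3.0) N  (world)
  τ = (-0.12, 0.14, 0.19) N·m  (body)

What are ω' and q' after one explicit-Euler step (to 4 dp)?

angular accel α = (0.3000, 3.0500, 2.1250)
new body rate ω' = (-0.9700, -1.1950, 1.1125)
q⊗(0,ω) = (-0.3599868, -1.0350414, -1.1568216, 1.2332320)
q' = normalize(q + ½dt·q⊗(0,ω)) = (0.9330, -0.3379, -0.1159, 0.0438)

ω' = (-0.9700, -1.1950, 1.1125)
q' = (0.9330, -0.3379, -0.1159, 0.0438)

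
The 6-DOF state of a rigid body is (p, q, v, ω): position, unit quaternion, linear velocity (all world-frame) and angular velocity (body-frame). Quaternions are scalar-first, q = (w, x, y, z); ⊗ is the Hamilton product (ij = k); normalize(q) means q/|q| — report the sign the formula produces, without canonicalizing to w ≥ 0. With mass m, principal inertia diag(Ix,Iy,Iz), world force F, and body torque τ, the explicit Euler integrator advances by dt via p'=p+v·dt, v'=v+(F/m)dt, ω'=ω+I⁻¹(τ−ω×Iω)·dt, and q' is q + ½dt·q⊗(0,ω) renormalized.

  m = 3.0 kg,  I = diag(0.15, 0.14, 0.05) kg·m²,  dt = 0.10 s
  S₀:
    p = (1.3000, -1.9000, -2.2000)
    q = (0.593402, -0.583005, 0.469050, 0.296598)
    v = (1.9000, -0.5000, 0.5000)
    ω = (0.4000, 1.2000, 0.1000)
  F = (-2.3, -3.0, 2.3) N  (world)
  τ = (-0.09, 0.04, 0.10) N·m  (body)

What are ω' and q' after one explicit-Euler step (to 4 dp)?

angular accel α = (-0.5280, 0.2571, 2.0960)
ω + α·dt = (0.3472, 1.2257, 0.3096)
Hamilton product q⊗(0,ω) = (-0.3593178, -0.0716518, 0.8890221, -0.8278858)
q + ½dt·q⊗(0,ω), renormalized = (0.5743, -0.5854, 0.5125, 0.2547)

ω' = (0.3472, 1.2257, 0.3096)
q' = (0.5743, -0.5854, 0.5125, 0.2547)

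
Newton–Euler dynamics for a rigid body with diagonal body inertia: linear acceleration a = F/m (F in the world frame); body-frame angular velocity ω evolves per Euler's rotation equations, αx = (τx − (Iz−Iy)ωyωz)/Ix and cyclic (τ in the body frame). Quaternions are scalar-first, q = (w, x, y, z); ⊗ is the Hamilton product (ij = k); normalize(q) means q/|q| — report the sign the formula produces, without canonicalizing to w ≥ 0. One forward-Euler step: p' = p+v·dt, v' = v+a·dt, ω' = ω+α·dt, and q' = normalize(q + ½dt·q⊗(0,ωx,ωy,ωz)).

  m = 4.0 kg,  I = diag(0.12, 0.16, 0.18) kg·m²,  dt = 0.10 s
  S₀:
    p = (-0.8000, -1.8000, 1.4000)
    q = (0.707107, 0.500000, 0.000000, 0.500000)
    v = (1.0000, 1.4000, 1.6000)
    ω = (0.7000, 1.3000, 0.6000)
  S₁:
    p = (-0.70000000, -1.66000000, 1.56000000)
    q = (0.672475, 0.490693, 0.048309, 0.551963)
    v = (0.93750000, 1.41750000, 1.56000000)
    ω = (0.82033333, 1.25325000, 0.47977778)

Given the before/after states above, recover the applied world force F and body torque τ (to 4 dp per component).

F = (-2.5000, 0.7000, -1.6000)
τ = (0.1600, -0.1000, -0.1800)

Δω = ω₁−ω₀ = (0.12033333, -0.04675000, -0.12022222)
I·α + gyro = (0.1600, -0.1000, -0.1800)
Δv = v₁−v₀ = (-0.06250000, 0.01750000, -0.04000000)
applied force F = (-2.5000, 0.7000, -1.6000)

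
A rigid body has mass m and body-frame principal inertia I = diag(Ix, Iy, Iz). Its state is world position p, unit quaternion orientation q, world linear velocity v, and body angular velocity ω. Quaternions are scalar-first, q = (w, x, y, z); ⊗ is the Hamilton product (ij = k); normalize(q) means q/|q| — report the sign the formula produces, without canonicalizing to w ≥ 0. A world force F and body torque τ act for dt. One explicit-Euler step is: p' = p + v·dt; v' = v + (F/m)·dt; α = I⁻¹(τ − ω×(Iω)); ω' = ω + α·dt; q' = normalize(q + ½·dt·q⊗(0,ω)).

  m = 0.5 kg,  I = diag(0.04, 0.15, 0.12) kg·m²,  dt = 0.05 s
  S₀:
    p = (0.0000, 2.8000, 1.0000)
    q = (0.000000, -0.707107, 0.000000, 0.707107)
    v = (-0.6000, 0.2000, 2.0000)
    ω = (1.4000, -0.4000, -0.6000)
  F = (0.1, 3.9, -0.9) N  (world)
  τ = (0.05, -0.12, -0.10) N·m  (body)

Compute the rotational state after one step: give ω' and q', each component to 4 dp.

gyro term ω×Iω = (-0.0072, 0.0672, -0.0616)
(τ − ω×Iω)/I = (1.4300, -1.2480, -0.3200)
ω' = ω + α·dt = (1.4715, -0.4624, -0.6160)
2q̇ = q⊗(0,ω) = (1.4142140, 0.2828428, 0.5656856, 0.2828428)
q + ½dt·q⊗(0,ω), renormalized = (0.0353, -0.6995, 0.0141, 0.7136)

ω' = (1.4715, -0.4624, -0.6160)
q' = (0.0353, -0.6995, 0.0141, 0.7136)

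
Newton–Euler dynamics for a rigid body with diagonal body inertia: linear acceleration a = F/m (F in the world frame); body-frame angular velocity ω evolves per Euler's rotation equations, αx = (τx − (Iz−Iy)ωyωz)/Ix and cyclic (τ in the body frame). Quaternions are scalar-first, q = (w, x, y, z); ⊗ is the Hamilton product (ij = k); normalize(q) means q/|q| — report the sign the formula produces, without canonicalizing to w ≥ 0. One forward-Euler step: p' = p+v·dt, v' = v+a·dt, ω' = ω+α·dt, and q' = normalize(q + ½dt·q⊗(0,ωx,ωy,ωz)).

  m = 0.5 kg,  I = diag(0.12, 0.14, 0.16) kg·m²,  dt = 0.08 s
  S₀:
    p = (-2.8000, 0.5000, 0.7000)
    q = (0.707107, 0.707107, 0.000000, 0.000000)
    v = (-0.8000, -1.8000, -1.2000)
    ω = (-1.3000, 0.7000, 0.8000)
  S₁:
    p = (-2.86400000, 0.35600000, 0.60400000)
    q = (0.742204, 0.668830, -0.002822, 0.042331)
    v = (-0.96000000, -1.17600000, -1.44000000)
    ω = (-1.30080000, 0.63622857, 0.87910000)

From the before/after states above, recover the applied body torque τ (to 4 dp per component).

Δω = ω₁−ω₀ = (-0.00080000, -0.06377143, 0.07910000)
gyro term ω₀×Iω₀ = (0.0112, 0.0416, -0.0182)
τ = I·(Δω/dt) + ω₀×(Iω₀) = (0.0100, -0.0700, 0.1400)

τ = (0.0100, -0.0700, 0.1400)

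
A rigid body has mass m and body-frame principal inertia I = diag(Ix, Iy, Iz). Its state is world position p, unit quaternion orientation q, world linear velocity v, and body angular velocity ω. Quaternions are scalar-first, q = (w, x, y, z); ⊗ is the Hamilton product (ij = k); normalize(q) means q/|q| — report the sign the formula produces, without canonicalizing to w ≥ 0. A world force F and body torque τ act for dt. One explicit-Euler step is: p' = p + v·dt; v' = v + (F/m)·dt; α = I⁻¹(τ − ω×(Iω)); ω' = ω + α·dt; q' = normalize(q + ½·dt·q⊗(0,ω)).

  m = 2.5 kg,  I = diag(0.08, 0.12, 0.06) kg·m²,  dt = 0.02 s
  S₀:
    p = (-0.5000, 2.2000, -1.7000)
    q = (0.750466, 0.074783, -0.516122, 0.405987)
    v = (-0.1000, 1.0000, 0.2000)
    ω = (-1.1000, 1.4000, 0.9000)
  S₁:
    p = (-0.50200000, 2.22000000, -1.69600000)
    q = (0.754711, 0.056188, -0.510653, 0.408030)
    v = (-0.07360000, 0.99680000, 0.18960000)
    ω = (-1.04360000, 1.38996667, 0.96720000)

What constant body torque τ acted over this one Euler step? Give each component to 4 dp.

ω₁ − ω₀ = (0.05640000, -0.01003333, 0.06720000)
τ = I·(Δω/dt) + ω₀×(Iω₀) = (0.1500, -0.0800, 0.1400)

τ = (0.1500, -0.0800, 0.1400)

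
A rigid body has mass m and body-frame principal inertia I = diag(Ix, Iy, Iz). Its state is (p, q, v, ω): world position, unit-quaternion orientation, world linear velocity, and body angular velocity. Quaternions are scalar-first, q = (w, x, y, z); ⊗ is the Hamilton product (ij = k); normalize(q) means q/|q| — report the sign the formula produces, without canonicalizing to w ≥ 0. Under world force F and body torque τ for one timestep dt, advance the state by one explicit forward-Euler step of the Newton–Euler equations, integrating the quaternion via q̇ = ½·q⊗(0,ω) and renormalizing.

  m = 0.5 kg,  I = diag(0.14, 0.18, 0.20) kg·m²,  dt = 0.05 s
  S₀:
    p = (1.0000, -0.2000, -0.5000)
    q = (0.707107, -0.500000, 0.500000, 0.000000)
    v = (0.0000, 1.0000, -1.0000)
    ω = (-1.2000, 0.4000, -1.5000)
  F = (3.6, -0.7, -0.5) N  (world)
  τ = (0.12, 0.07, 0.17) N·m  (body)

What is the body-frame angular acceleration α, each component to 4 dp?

α = (0.9429, 0.9889, 0.9460)

gyro term ω×Iω = (-0.0120, -0.1080, -0.0192)
angular accel α = (0.9429, 0.9889, 0.9460)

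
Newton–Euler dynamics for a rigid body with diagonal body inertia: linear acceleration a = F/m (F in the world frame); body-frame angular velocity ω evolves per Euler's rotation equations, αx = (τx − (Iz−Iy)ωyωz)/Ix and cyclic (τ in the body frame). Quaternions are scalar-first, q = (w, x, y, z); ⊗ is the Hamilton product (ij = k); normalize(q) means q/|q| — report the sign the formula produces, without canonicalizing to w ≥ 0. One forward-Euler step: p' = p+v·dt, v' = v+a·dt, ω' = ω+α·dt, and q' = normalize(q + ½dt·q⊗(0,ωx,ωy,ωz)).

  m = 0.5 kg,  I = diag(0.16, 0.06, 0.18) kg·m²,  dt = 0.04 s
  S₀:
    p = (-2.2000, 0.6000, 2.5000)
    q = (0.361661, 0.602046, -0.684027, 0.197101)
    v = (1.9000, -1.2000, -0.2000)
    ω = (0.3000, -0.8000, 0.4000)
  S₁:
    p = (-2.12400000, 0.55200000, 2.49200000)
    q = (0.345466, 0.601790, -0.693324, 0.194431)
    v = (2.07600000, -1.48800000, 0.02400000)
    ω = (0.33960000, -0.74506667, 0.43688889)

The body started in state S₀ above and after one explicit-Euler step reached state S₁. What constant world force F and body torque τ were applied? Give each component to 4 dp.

F = (2.2000, -3.6000, 2.8000)
τ = (0.1200, 0.0800, 0.1900)

rate change Δω = (0.03960000, 0.05493333, 0.03688889)
precession coupling = (-0.0384, -0.0024, 0.0240)
applied torque τ = (0.1200, 0.0800, 0.1900)
Δv = v₁−v₀ = (0.17600000, -0.28800000, 0.22400000)
applied force F = (2.2000, -3.6000, 2.8000)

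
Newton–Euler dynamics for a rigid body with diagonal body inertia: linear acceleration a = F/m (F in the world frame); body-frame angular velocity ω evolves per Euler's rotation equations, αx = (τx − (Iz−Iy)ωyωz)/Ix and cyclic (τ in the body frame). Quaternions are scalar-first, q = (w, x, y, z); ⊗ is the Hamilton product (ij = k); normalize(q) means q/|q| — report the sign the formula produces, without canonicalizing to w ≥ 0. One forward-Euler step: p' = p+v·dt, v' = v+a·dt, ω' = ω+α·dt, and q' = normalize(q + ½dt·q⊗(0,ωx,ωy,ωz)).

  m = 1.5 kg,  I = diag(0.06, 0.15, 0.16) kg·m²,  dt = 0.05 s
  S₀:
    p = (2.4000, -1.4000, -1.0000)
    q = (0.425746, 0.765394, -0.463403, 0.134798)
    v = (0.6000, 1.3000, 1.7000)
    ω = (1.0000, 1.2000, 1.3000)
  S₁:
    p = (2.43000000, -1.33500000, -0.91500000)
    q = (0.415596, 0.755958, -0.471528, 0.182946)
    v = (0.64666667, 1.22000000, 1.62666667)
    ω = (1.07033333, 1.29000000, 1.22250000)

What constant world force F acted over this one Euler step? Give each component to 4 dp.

F = (1.4000, -2.4000, -2.2000)

velocity change Δv = (0.04666667, -0.08000000, -0.07333333)
F = m·Δv/dt = (1.4000, -2.4000, -2.2000)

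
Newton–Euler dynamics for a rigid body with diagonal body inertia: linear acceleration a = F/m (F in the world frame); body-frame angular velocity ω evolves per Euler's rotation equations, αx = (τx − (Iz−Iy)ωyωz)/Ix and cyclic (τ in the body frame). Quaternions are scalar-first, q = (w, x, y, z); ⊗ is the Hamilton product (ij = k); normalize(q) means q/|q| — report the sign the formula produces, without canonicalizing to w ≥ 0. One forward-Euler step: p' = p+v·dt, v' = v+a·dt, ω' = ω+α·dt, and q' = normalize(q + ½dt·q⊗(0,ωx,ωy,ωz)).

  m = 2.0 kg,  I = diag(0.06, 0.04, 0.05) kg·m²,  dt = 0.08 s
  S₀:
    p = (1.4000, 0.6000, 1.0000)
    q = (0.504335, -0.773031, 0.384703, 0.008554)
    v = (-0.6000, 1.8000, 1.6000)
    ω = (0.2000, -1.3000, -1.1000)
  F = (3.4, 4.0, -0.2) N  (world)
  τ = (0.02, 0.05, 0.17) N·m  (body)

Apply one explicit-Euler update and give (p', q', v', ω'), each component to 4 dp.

(τ − ω×Iω)/I = (0.0950, 1.3050, 3.2960)
new body rate ω' = (0.2076, -1.1956, -0.8363)
Hamilton product q⊗(0,ω) = (0.6641295, -0.3111861, -1.5042588, 0.3732312)
updated quaternion q' = (0.5297, -0.7836, 0.3238, 0.0234)
p + v·dt = (1.3520, 0.7440, 1.1280)
v + (F/m)dt = (-0.4640, 1.9600, 1.5920)

p' = (1.3520, 0.7440, 1.1280)
q' = (0.5297, -0.7836, 0.3238, 0.0234)
v' = (-0.4640, 1.9600, 1.5920)
ω' = (0.2076, -1.1956, -0.8363)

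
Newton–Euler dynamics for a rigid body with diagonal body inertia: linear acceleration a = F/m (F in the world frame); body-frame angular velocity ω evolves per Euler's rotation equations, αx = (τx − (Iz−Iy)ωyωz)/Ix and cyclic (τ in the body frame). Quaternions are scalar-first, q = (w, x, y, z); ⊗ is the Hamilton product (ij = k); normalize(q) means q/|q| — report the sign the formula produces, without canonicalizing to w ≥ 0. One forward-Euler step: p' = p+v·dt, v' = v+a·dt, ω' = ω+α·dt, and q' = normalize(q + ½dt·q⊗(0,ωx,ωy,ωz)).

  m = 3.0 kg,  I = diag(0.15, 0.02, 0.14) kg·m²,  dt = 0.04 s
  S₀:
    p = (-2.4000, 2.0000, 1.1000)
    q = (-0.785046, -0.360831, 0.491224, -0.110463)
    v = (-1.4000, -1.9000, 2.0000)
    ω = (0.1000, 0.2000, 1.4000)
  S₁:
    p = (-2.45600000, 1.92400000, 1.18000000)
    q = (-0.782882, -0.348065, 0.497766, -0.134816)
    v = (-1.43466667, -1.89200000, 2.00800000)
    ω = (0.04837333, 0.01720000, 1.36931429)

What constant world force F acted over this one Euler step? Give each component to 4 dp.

F = (-2.6000, 0.6000, 0.6000)

Δv = v₁−v₀ = (-0.03466667, 0.00800000, 0.00800000)
m·(v₁−v₀)/dt = (-2.6000, 0.6000, 0.6000)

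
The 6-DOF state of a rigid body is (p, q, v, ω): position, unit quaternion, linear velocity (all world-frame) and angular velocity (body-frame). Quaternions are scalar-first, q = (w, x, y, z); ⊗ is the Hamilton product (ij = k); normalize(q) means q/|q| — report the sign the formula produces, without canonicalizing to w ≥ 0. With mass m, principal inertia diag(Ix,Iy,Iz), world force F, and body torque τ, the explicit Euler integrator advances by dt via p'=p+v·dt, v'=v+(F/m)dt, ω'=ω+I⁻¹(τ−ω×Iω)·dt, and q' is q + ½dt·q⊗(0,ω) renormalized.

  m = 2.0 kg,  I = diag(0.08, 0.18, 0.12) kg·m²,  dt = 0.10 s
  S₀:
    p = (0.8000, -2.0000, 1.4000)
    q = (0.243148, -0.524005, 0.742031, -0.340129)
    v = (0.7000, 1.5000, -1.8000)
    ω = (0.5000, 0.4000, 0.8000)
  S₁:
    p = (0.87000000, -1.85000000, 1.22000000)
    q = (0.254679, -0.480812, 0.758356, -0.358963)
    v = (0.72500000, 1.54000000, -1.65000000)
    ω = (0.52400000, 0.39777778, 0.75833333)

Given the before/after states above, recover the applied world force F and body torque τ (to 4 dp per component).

Δω = ω₁−ω₀ = (0.02400000, -0.00222222, -0.04166667)
precession coupling = (-0.0192, -0.0160, 0.0200)
I·α + gyro = (0.0000, -0.0200, -0.0300)
Δv = v₁−v₀ = (0.02500000, 0.04000000, 0.15000000)
applied force F = (0.5000, 0.8000, 3.0000)

F = (0.5000, 0.8000, 3.0000)
τ = (0.0000, -0.0200, -0.0300)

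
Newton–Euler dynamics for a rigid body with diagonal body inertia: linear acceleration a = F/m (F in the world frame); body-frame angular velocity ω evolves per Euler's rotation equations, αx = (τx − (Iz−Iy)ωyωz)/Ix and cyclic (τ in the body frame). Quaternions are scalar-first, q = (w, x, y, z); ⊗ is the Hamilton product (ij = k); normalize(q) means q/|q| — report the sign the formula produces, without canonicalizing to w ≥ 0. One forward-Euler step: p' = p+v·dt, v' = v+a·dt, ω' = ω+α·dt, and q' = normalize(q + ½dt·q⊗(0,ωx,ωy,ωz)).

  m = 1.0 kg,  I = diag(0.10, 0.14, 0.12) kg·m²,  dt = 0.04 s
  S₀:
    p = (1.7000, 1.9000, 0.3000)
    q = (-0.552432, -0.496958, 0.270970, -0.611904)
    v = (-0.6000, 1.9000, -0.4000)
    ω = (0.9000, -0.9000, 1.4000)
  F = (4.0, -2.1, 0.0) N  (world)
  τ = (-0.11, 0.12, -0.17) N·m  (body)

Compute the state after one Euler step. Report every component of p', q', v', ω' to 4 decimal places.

precession coupling ω×(Iω) = (0.0252, -0.0252, -0.0324)
(τ − ω×Iω)/I = (-1.3520, 1.0371, -1.1467)
ω + α·dt = (0.8459, -0.8585, 1.3541)
2q̇ = q⊗(0,ω) = (1.5478008, -0.6685444, 0.6422164, -0.5700156)
q + ½dt·q⊗(0,ω), renormalized = (-0.5211, -0.5100, 0.2836, -0.6229)
new position p' = (1.6760, 1.9760, 0.2840)
v' = v + a·dt = (-0.4400, 1.8160, -0.4000)

p' = (1.6760, 1.9760, 0.2840)
q' = (-0.5211, -0.5100, 0.2836, -0.6229)
v' = (-0.4400, 1.8160, -0.4000)
ω' = (0.8459, -0.8585, 1.3541)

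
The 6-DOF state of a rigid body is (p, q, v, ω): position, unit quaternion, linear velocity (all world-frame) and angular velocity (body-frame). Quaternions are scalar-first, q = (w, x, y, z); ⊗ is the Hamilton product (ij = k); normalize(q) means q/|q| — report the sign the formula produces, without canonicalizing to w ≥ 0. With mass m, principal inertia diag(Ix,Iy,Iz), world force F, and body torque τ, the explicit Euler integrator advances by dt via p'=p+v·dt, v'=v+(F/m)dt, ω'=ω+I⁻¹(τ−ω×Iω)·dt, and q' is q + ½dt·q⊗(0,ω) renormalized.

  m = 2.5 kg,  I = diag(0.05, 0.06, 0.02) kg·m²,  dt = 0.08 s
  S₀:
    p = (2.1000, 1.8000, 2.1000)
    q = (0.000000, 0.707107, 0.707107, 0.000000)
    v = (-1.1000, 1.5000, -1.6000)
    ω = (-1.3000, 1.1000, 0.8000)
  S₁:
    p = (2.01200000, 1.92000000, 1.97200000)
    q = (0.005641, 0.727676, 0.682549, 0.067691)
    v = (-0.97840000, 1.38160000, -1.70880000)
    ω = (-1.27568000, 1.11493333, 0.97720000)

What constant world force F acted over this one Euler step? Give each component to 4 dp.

F = (3.8000, -3.7000, -3.4000)

v₁ − v₀ = (0.12160000, -0.11840000, -0.10880000)
F = m·Δv/dt = (3.8000, -3.7000, -3.4000)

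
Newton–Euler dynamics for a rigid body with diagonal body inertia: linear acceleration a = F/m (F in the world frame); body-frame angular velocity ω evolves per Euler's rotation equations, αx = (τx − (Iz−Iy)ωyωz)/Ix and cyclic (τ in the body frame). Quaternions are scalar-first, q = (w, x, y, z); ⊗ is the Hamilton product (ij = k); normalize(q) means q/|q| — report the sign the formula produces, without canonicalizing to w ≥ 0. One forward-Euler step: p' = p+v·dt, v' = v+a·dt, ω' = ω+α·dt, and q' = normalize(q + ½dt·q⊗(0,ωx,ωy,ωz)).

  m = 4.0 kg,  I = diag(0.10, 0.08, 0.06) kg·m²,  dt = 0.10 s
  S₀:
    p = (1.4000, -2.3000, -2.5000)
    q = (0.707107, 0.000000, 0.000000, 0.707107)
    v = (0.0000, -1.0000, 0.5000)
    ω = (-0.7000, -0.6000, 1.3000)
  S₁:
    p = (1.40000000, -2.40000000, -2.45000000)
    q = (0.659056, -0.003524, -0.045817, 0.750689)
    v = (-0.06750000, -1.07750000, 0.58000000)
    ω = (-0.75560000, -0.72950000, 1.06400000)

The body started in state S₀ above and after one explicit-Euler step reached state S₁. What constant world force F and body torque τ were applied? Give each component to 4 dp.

velocity change Δv = (-0.06750000, -0.07750000, 0.08000000)
applied force F = (-2.7000, -3.1000, 3.2000)
rate change Δω = (-0.05560000, -0.12950000, -0.23600000)
gyro term ω₀×Iω₀ = (0.0156, -0.0364, -0.0084)
applied torque τ = (-0.0400, -0.1400, -0.1500)

F = (-2.7000, -3.1000, 3.2000)
τ = (-0.0400, -0.1400, -0.1500)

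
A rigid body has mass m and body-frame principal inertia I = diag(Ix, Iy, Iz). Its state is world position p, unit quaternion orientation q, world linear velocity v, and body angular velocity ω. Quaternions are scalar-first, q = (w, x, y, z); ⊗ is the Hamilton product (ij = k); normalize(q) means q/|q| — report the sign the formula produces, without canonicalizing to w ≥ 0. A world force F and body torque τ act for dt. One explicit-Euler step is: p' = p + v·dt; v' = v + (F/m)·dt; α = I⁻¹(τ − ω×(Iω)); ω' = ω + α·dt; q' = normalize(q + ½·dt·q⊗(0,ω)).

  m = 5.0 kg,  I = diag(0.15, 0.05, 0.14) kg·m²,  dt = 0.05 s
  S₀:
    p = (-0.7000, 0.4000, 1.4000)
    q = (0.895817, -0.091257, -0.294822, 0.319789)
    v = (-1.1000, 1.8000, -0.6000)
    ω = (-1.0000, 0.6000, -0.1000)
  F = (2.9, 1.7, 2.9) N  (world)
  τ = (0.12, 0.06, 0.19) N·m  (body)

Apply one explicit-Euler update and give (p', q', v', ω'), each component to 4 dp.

p' = (-0.7550, 0.4900, 1.3700)
q' = (0.8984, -0.1177, -0.2895, 0.3087)
v' = (-1.0710, 1.8170, -0.5710)
ω' = (-0.9582, 0.6590, -0.0536)

a = F/m = (0.5800, 0.3400, 0.5800)
new position p' = (-0.7550, 0.4900, 1.3700)
v + (F/m)dt = (-1.0710, 1.8170, -0.5710)
precession coupling ω×(Iω) = (-0.0054, 0.0010, 0.0600)
(τ − ω×Iω)/I = (0.8360, 1.1800, 0.9286)
ω + α·dt = (-0.9582, 0.6590, -0.0536)
q⊗(0,ω) = (0.1176151, -1.0582082, 0.2085755, -0.4391579)
updated quaternion q' = (0.8984, -0.1177, -0.2895, 0.3087)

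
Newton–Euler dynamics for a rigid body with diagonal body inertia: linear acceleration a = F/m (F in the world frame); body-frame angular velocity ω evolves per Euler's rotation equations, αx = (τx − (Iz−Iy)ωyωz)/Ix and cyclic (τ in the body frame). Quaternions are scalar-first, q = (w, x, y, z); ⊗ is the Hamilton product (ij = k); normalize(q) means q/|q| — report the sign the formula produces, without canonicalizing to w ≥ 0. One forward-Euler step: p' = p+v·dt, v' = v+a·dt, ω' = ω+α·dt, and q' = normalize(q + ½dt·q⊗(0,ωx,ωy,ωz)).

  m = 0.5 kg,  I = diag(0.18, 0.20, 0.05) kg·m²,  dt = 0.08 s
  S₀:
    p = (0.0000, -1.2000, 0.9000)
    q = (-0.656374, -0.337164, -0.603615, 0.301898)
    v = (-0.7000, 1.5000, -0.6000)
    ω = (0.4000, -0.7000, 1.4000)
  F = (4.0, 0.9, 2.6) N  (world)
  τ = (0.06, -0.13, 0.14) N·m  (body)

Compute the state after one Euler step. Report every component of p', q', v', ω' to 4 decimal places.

p' = (-0.0560, -1.0800, 0.8520)
q' = (-0.6834, -0.3722, -0.5604, 0.2836)
v' = (-0.0600, 1.6440, -0.1840)
ω' = (0.3613, -0.7811, 1.6330)

a = F/m = (8.0000, 1.8000, 5.2000)
p' = p + v·dt = (-0.0560, -1.0800, 0.8520)
new velocity v' = (-0.0600, 1.6440, -0.1840)
ω×(Iω) gyroscopic = (0.1470, 0.0728, -0.0056)
angular accel α = (-0.4833, -1.0140, 2.9120)
ω + α·dt = (0.3613, -0.7811, 1.6330)
Hamilton product q⊗(0,ω) = (-0.7103221, -0.8962820, 1.0522506, -0.4414628)
q' = normalize(q + ½dt·q⊗(0,ω)) = (-0.6834, -0.3722, -0.5604, 0.2836)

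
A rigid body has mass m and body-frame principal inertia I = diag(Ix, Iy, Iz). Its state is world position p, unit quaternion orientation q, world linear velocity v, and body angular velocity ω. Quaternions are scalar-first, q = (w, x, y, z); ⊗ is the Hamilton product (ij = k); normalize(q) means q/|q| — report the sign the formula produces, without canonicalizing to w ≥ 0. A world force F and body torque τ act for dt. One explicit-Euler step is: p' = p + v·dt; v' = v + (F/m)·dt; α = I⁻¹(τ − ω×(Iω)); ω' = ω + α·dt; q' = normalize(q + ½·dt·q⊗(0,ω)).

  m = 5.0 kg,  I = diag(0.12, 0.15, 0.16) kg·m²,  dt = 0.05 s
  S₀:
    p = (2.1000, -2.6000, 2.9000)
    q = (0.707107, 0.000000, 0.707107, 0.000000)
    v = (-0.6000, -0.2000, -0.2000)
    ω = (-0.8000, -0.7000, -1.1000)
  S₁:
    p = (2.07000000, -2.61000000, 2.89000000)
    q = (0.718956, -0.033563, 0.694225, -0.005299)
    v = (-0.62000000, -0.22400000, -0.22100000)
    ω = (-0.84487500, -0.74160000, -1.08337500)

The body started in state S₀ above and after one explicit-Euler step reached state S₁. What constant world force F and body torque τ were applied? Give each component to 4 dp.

F = (-2.0000, -2.4000, -2.1000)
τ = (-0.1000, -0.1600, 0.0700)

Δv = v₁−v₀ = (-0.02000000, -0.02400000, -0.02100000)
F = m·Δv/dt = (-2.0000, -2.4000, -2.1000)
ω₁ − ω₀ = (-0.04487500, -0.04160000, 0.01662500)
precession coupling = (0.0077, -0.0352, 0.0168)
applied torque τ = (-0.1000, -0.1600, 0.0700)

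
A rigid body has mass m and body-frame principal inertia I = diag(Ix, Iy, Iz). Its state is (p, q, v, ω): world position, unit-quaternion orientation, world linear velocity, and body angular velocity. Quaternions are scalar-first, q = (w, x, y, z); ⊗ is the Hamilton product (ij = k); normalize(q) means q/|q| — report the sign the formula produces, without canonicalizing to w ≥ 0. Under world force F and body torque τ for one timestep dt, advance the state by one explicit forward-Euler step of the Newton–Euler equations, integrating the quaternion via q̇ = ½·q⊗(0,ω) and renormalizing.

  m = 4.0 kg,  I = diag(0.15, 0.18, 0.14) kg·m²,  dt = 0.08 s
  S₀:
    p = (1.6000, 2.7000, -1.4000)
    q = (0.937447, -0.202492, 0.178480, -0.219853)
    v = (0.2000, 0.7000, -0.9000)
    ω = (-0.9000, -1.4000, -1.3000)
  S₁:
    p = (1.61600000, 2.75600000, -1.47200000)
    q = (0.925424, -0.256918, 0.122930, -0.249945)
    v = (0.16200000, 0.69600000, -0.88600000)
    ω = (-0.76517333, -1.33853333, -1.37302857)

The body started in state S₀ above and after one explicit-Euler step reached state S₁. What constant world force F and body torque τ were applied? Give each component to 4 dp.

F = (-1.9000, -0.2000, 0.7000)
τ = (0.1800, 0.1500, -0.0900)

velocity change Δv = (-0.03800000, -0.00400000, 0.01400000)
F = m·Δv/dt = (-1.9000, -0.2000, 0.7000)
Δω = ω₁−ω₀ = (0.13482667, 0.06146667, -0.07302857)
precession coupling = (-0.0728, 0.0117, 0.0378)
applied torque τ = (0.1800, 0.1500, -0.0900)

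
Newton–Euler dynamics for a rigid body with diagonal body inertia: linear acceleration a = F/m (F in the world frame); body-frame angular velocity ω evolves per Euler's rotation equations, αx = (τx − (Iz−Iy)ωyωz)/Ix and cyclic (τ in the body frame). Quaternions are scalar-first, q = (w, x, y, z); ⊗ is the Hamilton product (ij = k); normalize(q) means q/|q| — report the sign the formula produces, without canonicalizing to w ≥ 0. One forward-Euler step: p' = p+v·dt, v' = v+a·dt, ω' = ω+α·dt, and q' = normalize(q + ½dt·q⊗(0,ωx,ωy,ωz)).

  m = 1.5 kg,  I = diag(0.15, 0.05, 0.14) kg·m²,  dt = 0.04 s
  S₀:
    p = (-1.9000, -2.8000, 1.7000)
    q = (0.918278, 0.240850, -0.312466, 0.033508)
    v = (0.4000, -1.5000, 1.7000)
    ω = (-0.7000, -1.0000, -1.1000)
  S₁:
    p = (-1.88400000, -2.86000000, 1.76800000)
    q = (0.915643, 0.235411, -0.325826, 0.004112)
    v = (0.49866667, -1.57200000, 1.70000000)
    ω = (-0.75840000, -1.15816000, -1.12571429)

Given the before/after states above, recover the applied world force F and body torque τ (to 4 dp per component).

F = (3.7000, -2.7000, 0.0000)
τ = (-0.1200, -0.1900, -0.1600)

Δω = ω₁−ω₀ = (-0.05840000, -0.15816000, -0.02571429)
applied torque τ = (-0.1200, -0.1900, -0.1600)
v₁ − v₀ = (0.09866667, -0.07200000, 0.00000000)
applied force F = (3.7000, -2.7000, 0.0000)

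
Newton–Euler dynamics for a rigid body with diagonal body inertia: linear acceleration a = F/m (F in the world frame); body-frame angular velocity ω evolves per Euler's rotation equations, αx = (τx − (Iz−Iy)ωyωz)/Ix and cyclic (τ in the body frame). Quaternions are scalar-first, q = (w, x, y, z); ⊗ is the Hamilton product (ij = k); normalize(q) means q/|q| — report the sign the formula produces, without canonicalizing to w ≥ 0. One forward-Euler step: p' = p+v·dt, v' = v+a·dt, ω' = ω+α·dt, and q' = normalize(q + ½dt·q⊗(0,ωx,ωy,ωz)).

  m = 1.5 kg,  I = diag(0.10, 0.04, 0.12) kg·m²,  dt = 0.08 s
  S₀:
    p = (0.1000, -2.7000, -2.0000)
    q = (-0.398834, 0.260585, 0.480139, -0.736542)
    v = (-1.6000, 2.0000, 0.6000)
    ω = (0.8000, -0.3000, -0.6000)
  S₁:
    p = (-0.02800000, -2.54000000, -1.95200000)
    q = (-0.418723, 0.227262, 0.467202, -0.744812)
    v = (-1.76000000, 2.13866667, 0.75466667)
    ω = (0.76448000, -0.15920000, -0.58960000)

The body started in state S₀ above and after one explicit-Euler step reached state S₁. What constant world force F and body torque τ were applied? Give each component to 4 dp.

F = (-3.0000, 2.6000, 2.9000)
τ = (-0.0300, 0.0800, 0.0300)

Δω = ω₁−ω₀ = (-0.03552000, 0.14080000, 0.01040000)
ω₀×(Iω₀) = (0.0144, 0.0096, 0.0144)
I·α + gyro = (-0.0300, 0.0800, 0.0300)
velocity change Δv = (-0.16000000, 0.13866667, 0.15466667)
m·(v₁−v₀)/dt = (-3.0000, 2.6000, 2.9000)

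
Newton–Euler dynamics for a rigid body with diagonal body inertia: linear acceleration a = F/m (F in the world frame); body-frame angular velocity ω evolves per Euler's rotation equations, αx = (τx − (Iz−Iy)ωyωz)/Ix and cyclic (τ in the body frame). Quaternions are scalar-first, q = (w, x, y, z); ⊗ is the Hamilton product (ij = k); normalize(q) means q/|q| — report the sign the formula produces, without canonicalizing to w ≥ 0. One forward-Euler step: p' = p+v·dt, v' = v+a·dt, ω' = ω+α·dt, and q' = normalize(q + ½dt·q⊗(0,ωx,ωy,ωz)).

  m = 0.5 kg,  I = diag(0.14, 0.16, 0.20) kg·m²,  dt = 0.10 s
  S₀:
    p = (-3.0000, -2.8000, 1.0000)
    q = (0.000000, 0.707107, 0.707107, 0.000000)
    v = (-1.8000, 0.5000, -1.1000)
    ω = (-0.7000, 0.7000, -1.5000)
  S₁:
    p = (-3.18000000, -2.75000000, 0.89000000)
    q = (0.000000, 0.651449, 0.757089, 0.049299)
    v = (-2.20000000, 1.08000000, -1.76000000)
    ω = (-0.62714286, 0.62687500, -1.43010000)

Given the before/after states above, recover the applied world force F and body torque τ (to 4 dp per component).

Δω = ω₁−ω₀ = (0.07285714, -0.07312500, 0.06990000)
gyro term ω₀×Iω₀ = (-0.0420, -0.0630, -0.0098)
I·α + gyro = (0.0600, -0.1800, 0.1300)
Δv = v₁−v₀ = (-0.40000000, 0.58000000, -0.66000000)
m·(v₁−v₀)/dt = (-2.0000, 2.9000, -3.3000)

F = (-2.0000, 2.9000, -3.3000)
τ = (0.0600, -0.1800, 0.1300)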